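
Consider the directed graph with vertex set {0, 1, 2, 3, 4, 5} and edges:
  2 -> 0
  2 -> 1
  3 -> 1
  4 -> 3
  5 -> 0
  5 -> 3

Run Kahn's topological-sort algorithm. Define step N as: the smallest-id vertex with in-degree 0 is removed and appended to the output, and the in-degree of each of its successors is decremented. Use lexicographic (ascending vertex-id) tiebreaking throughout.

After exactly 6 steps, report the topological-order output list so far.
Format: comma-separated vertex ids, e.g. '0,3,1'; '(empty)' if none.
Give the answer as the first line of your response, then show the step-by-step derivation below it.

2,4,5,0,3,1

step 1: output 2; order=[2]; indeg=(1,1,0,2,0,0)
step 2: output 4; order=[2,4]; indeg=(1,1,0,1,0,0)
step 3: output 5; order=[2,4,5]; indeg=(0,1,0,0,0,0)
step 4: output 0; order=[2,4,5,0]; indeg=(0,1,0,0,0,0)
step 5: output 3; order=[2,4,5,0,3]; indeg=(0,0,0,0,0,0)
step 6: output 1; order=[2,4,5,0,3,1]; indeg=(0,0,0,0,0,0)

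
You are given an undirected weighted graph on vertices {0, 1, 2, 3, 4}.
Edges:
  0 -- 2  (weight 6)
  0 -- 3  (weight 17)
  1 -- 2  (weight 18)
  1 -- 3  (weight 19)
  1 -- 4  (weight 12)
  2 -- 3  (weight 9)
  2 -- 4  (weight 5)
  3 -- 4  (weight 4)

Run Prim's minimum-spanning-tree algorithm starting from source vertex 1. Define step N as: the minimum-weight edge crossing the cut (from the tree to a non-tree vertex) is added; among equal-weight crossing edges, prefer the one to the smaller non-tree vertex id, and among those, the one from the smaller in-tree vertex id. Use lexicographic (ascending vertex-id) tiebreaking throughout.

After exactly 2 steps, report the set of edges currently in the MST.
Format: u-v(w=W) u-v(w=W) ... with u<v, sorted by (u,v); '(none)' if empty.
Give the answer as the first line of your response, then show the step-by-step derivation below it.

1-4(w=12) 3-4(w=4)

step 1: add edge 1-4 (w=12); MST = {1-4(w=12)}
step 2: add edge 3-4 (w=4); MST = {1-4(w=12) 3-4(w=4)}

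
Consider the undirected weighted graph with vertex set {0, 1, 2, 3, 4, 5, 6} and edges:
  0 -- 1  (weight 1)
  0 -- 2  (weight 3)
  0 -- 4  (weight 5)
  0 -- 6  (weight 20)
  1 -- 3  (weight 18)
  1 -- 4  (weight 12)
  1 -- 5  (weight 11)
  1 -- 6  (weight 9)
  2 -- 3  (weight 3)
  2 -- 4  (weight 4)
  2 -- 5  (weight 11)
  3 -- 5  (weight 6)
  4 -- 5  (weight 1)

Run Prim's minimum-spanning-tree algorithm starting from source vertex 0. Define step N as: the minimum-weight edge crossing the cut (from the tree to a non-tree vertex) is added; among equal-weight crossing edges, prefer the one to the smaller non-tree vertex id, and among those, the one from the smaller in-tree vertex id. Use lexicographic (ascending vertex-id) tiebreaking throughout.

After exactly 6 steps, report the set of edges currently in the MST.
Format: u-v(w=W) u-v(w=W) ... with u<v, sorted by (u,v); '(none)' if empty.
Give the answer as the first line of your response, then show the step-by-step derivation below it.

0-1(w=1) 0-2(w=3) 1-6(w=9) 2-3(w=3) 2-4(w=4) 4-5(w=1)

step 1: add edge 0-1 (w=1); MST = {0-1(w=1)}
step 2: add edge 0-2 (w=3); MST = {0-1(w=1) 0-2(w=3)}
step 3: add edge 2-3 (w=3); MST = {0-1(w=1) 0-2(w=3) 2-3(w=3)}
step 4: add edge 2-4 (w=4); MST = {0-1(w=1) 0-2(w=3) 2-3(w=3) 2-4(w=4)}
step 5: add edge 4-5 (w=1); MST = {0-1(w=1) 0-2(w=3) 2-3(w=3) 2-4(w=4) 4-5(w=1)}
step 6: add edge 1-6 (w=9); MST = {0-1(w=1) 0-2(w=3) 1-6(w=9) 2-3(w=3) 2-4(w=4) 4-5(w=1)}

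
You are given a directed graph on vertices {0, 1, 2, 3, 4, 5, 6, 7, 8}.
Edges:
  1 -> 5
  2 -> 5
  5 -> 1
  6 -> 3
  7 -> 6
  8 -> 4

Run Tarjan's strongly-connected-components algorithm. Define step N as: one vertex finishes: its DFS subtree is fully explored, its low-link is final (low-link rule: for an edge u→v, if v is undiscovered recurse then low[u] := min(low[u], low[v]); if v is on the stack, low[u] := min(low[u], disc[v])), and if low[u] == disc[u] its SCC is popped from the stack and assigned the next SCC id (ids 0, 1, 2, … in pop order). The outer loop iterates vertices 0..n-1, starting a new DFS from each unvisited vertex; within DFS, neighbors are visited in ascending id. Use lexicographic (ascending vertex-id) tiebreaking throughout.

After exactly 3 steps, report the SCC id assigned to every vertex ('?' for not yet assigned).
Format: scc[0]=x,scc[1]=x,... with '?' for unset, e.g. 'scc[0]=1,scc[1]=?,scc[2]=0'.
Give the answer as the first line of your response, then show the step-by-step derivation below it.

scc[0]=0,scc[1]=1,scc[2]=?,scc[3]=?,scc[4]=?,scc[5]=1,scc[6]=?,scc[7]=?,scc[8]=?

step 1: low=(low[0]=0,low[1]=?,low[2]=?,low[3]=?,low[4]=?,low[5]=?,low[6]=?,low[7]=?,low[8]=?); scc=(scc[0]=0,scc[1]=?,scc[2]=?,scc[3]=?,scc[4]=?,scc[5]=?,scc[6]=?,scc[7]=?,scc[8]=?)
step 2: low=(low[0]=0,low[1]=1,low[2]=?,low[3]=?,low[4]=?,low[5]=1,low[6]=?,low[7]=?,low[8]=?); scc=(scc[0]=0,scc[1]=?,scc[2]=?,scc[3]=?,scc[4]=?,scc[5]=?,scc[6]=?,scc[7]=?,scc[8]=?)
step 3: low=(low[0]=0,low[1]=1,low[2]=?,low[3]=?,low[4]=?,low[5]=1,low[6]=?,low[7]=?,low[8]=?); scc=(scc[0]=0,scc[1]=1,scc[2]=?,scc[3]=?,scc[4]=?,scc[5]=1,scc[6]=?,scc[7]=?,scc[8]=?)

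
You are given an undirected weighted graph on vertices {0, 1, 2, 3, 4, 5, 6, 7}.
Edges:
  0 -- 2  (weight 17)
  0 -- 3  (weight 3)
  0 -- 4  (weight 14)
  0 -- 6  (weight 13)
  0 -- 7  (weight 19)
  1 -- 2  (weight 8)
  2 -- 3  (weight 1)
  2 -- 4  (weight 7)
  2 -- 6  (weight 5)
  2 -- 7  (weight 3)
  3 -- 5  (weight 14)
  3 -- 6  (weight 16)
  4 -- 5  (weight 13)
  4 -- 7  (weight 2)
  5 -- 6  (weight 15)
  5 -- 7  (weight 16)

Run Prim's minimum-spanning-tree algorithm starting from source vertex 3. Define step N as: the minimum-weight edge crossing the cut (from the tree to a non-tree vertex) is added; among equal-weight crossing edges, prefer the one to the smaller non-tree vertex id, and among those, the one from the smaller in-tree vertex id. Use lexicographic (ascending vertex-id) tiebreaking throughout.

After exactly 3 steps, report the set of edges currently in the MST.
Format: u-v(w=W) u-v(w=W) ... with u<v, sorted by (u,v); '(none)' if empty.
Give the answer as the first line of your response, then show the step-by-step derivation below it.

0-3(w=3) 2-3(w=1) 2-7(w=3)

step 1: add edge 2-3 (w=1); MST = {2-3(w=1)}
step 2: add edge 0-3 (w=3); MST = {0-3(w=3) 2-3(w=1)}
step 3: add edge 2-7 (w=3); MST = {0-3(w=3) 2-3(w=1) 2-7(w=3)}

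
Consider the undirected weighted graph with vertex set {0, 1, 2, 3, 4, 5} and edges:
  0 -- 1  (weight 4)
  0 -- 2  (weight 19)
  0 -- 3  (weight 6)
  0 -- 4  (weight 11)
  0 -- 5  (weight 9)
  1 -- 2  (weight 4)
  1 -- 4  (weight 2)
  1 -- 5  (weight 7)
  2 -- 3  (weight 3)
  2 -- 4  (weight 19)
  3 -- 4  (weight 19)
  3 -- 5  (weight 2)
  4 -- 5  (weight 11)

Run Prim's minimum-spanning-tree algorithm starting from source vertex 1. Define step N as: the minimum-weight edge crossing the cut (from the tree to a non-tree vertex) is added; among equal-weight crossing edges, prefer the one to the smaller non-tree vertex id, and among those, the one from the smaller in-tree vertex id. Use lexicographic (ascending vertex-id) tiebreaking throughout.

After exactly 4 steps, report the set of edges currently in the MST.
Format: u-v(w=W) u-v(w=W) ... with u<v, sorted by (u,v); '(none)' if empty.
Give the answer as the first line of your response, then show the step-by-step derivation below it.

0-1(w=4) 1-2(w=4) 1-4(w=2) 2-3(w=3)

step 1: add edge 1-4 (w=2); MST = {1-4(w=2)}
step 2: add edge 0-1 (w=4); MST = {0-1(w=4) 1-4(w=2)}
step 3: add edge 1-2 (w=4); MST = {0-1(w=4) 1-2(w=4) 1-4(w=2)}
step 4: add edge 2-3 (w=3); MST = {0-1(w=4) 1-2(w=4) 1-4(w=2) 2-3(w=3)}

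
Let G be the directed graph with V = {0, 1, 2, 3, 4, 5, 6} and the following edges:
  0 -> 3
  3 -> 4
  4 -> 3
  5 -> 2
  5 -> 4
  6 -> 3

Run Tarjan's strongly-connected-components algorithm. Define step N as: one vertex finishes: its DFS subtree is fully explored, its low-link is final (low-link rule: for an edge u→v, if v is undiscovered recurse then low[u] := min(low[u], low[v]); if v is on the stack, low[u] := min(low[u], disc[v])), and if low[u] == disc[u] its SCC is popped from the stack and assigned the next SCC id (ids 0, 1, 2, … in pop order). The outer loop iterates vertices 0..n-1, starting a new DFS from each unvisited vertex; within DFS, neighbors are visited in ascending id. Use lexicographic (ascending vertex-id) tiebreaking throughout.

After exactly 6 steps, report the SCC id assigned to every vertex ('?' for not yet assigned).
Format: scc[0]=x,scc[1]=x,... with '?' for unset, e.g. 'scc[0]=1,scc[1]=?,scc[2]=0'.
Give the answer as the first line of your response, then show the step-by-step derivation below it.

scc[0]=1,scc[1]=2,scc[2]=3,scc[3]=0,scc[4]=0,scc[5]=4,scc[6]=?

step 1: low=(low[0]=0,low[1]=?,low[2]=?,low[3]=1,low[4]=1,low[5]=?,low[6]=?); scc=(scc[0]=?,scc[1]=?,scc[2]=?,scc[3]=?,scc[4]=?,scc[5]=?,scc[6]=?)
step 2: low=(low[0]=0,low[1]=?,low[2]=?,low[3]=1,low[4]=1,low[5]=?,low[6]=?); scc=(scc[0]=?,scc[1]=?,scc[2]=?,scc[3]=0,scc[4]=0,scc[5]=?,scc[6]=?)
step 3: low=(low[0]=0,low[1]=?,low[2]=?,low[3]=1,low[4]=1,low[5]=?,low[6]=?); scc=(scc[0]=1,scc[1]=?,scc[2]=?,scc[3]=0,scc[4]=0,scc[5]=?,scc[6]=?)
step 4: low=(low[0]=0,low[1]=3,low[2]=?,low[3]=1,low[4]=1,low[5]=?,low[6]=?); scc=(scc[0]=1,scc[1]=2,scc[2]=?,scc[3]=0,scc[4]=0,scc[5]=?,scc[6]=?)
step 5: low=(low[0]=0,low[1]=3,low[2]=4,low[3]=1,low[4]=1,low[5]=?,low[6]=?); scc=(scc[0]=1,scc[1]=2,scc[2]=3,scc[3]=0,scc[4]=0,scc[5]=?,scc[6]=?)
step 6: low=(low[0]=0,low[1]=3,low[2]=4,low[3]=1,low[4]=1,low[5]=5,low[6]=?); scc=(scc[0]=1,scc[1]=2,scc[2]=3,scc[3]=0,scc[4]=0,scc[5]=4,scc[6]=?)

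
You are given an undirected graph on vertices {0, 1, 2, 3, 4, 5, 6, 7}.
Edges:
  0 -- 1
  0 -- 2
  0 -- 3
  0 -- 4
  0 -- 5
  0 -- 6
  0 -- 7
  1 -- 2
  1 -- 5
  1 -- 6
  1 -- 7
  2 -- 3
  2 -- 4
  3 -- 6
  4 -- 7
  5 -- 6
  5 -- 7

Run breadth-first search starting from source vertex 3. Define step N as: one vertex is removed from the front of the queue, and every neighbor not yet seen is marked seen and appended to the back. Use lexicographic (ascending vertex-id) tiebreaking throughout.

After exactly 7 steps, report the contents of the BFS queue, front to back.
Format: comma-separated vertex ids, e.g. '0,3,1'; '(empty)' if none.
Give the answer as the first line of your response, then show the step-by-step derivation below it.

7

step 1: dequeue 3; queue=[0,2,6]; order=3
step 2: dequeue 0; queue=[2,6,1,4,5,7]; order=3,0
step 3: dequeue 2; queue=[6,1,4,5,7]; order=3,0,2
step 4: dequeue 6; queue=[1,4,5,7]; order=3,0,2,6
step 5: dequeue 1; queue=[4,5,7]; order=3,0,2,6,1
step 6: dequeue 4; queue=[5,7]; order=3,0,2,6,1,4
step 7: dequeue 5; queue=[7]; order=3,0,2,6,1,4,5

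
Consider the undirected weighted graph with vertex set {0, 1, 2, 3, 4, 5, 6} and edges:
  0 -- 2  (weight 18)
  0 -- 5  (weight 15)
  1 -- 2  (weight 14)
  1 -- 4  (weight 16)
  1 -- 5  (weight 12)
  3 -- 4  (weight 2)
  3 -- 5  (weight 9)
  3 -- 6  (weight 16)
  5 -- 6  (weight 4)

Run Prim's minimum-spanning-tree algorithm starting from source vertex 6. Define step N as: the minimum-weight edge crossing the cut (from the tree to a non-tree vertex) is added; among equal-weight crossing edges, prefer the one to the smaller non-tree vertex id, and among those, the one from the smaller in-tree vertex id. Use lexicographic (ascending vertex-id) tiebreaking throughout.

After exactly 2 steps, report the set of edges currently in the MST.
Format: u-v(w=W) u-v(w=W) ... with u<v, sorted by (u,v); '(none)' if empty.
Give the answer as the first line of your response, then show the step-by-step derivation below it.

3-5(w=9) 5-6(w=4)

step 1: add edge 5-6 (w=4); MST = {5-6(w=4)}
step 2: add edge 3-5 (w=9); MST = {3-5(w=9) 5-6(w=4)}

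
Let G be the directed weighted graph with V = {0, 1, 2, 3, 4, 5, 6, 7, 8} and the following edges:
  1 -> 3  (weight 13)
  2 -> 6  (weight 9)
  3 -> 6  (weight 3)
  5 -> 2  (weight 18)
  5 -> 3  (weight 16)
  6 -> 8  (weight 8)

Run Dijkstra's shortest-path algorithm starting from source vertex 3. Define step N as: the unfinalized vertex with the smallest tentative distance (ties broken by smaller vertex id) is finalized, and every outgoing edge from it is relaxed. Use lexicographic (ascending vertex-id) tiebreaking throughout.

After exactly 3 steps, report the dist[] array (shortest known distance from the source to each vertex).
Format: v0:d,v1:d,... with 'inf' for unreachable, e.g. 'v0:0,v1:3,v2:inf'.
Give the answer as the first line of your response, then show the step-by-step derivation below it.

v0:inf,v1:inf,v2:inf,v3:0,v4:inf,v5:inf,v6:3,v7:inf,v8:11

step 1: dist = v0:inf,v1:inf,v2:inf,v3:0,v4:inf,v5:inf,v6:3,v7:inf,v8:inf
step 2: dist = v0:inf,v1:inf,v2:inf,v3:0,v4:inf,v5:inf,v6:3,v7:inf,v8:11
step 3: dist = v0:inf,v1:inf,v2:inf,v3:0,v4:inf,v5:inf,v6:3,v7:inf,v8:11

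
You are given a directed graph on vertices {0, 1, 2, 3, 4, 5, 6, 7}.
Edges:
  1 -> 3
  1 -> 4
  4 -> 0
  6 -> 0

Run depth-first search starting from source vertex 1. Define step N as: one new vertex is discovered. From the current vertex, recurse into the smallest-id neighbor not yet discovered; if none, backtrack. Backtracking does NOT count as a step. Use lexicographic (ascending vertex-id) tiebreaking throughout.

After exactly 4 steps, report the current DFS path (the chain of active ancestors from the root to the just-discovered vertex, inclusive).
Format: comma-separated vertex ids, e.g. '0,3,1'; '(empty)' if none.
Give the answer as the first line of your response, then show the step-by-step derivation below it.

1,4,0

step 1: discover 1; path=1; order=1
step 2: discover 3; path=1>3; order=1,3
step 3: discover 4; path=1>4; order=1,3,4
step 4: discover 0; path=1>4>0; order=1,3,4,0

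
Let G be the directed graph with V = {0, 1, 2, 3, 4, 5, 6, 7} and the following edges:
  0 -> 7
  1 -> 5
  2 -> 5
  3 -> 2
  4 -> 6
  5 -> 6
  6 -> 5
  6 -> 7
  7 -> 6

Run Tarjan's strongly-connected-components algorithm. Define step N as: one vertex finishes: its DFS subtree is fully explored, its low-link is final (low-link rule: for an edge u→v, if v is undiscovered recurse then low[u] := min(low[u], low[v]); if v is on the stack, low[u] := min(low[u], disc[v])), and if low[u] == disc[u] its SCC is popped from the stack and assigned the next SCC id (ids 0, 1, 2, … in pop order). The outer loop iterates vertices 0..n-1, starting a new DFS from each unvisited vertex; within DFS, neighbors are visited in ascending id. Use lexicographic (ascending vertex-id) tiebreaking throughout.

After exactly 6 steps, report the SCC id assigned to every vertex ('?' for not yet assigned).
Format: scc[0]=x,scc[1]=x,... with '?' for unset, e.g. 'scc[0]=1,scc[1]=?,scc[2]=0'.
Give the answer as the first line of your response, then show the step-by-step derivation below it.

scc[0]=1,scc[1]=2,scc[2]=3,scc[3]=?,scc[4]=?,scc[5]=0,scc[6]=0,scc[7]=0

step 1: low=(low[0]=0,low[1]=?,low[2]=?,low[3]=?,low[4]=?,low[5]=2,low[6]=2,low[7]=1); scc=(scc[0]=?,scc[1]=?,scc[2]=?,scc[3]=?,scc[4]=?,scc[5]=?,scc[6]=?,scc[7]=?)
step 2: low=(low[0]=0,low[1]=?,low[2]=?,low[3]=?,low[4]=?,low[5]=2,low[6]=1,low[7]=1); scc=(scc[0]=?,scc[1]=?,scc[2]=?,scc[3]=?,scc[4]=?,scc[5]=?,scc[6]=?,scc[7]=?)
step 3: low=(low[0]=0,low[1]=?,low[2]=?,low[3]=?,low[4]=?,low[5]=2,low[6]=1,low[7]=1); scc=(scc[0]=?,scc[1]=?,scc[2]=?,scc[3]=?,scc[4]=?,scc[5]=0,scc[6]=0,scc[7]=0)
step 4: low=(low[0]=0,low[1]=?,low[2]=?,low[3]=?,low[4]=?,low[5]=2,low[6]=1,low[7]=1); scc=(scc[0]=1,scc[1]=?,scc[2]=?,scc[3]=?,scc[4]=?,scc[5]=0,scc[6]=0,scc[7]=0)
step 5: low=(low[0]=0,low[1]=4,low[2]=?,low[3]=?,low[4]=?,low[5]=2,low[6]=1,low[7]=1); scc=(scc[0]=1,scc[1]=2,scc[2]=?,scc[3]=?,scc[4]=?,scc[5]=0,scc[6]=0,scc[7]=0)
step 6: low=(low[0]=0,low[1]=4,low[2]=5,low[3]=?,low[4]=?,low[5]=2,low[6]=1,low[7]=1); scc=(scc[0]=1,scc[1]=2,scc[2]=3,scc[3]=?,scc[4]=?,scc[5]=0,scc[6]=0,scc[7]=0)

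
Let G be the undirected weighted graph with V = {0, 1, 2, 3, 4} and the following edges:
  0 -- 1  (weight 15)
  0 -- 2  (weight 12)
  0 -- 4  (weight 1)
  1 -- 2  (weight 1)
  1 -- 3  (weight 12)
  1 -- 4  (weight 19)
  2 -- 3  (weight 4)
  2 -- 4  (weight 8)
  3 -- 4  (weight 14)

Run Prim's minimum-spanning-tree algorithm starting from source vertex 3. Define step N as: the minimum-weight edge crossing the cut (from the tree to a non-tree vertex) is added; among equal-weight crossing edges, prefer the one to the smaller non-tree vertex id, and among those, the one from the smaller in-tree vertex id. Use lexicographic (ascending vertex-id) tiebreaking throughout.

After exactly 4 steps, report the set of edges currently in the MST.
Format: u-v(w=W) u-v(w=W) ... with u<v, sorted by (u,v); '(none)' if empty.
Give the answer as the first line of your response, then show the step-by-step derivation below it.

0-4(w=1) 1-2(w=1) 2-3(w=4) 2-4(w=8)

step 1: add edge 2-3 (w=4); MST = {2-3(w=4)}
step 2: add edge 1-2 (w=1); MST = {1-2(w=1) 2-3(w=4)}
step 3: add edge 2-4 (w=8); MST = {1-2(w=1) 2-3(w=4) 2-4(w=8)}
step 4: add edge 0-4 (w=1); MST = {0-4(w=1) 1-2(w=1) 2-3(w=4) 2-4(w=8)}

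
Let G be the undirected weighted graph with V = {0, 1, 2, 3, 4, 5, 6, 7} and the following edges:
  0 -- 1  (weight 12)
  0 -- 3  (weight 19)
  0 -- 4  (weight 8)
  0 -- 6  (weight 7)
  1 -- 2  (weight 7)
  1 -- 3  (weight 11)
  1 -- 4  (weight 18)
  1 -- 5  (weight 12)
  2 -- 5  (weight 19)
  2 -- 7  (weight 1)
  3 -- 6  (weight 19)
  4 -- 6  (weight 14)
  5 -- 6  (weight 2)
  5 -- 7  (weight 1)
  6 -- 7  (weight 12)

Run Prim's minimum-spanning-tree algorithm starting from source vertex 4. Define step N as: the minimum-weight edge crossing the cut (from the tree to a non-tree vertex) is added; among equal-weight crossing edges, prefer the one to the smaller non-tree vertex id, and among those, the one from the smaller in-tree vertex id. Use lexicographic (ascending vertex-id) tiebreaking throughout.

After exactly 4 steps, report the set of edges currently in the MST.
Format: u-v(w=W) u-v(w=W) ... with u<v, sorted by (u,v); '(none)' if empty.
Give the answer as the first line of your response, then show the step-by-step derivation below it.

0-4(w=8) 0-6(w=7) 5-6(w=2) 5-7(w=1)

step 1: add edge 0-4 (w=8); MST = {0-4(w=8)}
step 2: add edge 0-6 (w=7); MST = {0-4(w=8) 0-6(w=7)}
step 3: add edge 5-6 (w=2); MST = {0-4(w=8) 0-6(w=7) 5-6(w=2)}
step 4: add edge 5-7 (w=1); MST = {0-4(w=8) 0-6(w=7) 5-6(w=2) 5-7(w=1)}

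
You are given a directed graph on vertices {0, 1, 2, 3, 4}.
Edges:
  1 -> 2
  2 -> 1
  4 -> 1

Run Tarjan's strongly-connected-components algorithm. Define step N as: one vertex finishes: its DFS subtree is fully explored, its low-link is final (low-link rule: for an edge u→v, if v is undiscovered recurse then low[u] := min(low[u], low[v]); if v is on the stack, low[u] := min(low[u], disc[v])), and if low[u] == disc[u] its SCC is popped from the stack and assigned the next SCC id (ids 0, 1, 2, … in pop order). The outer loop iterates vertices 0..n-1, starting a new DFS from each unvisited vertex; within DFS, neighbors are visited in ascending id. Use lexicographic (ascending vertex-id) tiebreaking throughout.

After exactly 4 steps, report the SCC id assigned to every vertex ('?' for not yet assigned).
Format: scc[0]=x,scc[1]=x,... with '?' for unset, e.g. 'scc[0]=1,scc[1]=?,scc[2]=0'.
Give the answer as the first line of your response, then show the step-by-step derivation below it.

scc[0]=0,scc[1]=1,scc[2]=1,scc[3]=2,scc[4]=?

step 1: low=(low[0]=0,low[1]=?,low[2]=?,low[3]=?,low[4]=?); scc=(scc[0]=0,scc[1]=?,scc[2]=?,scc[3]=?,scc[4]=?)
step 2: low=(low[0]=0,low[1]=1,low[2]=1,low[3]=?,low[4]=?); scc=(scc[0]=0,scc[1]=?,scc[2]=?,scc[3]=?,scc[4]=?)
step 3: low=(low[0]=0,low[1]=1,low[2]=1,low[3]=?,low[4]=?); scc=(scc[0]=0,scc[1]=1,scc[2]=1,scc[3]=?,scc[4]=?)
step 4: low=(low[0]=0,low[1]=1,low[2]=1,low[3]=3,low[4]=?); scc=(scc[0]=0,scc[1]=1,scc[2]=1,scc[3]=2,scc[4]=?)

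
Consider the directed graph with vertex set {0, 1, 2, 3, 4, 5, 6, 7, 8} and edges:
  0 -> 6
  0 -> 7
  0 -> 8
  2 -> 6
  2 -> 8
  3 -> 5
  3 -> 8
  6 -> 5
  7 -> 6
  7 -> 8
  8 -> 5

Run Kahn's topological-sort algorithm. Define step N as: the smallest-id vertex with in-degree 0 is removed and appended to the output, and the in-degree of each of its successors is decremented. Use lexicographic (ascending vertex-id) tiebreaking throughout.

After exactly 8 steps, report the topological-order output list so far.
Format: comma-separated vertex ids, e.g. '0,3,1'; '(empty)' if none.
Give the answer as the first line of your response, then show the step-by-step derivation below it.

0,1,2,3,4,7,6,8

step 1: output 0; order=[0]; indeg=(0,0,0,0,0,3,2,0,3)
step 2: output 1; order=[0,1]; indeg=(0,0,0,0,0,3,2,0,3)
step 3: output 2; order=[0,1,2]; indeg=(0,0,0,0,0,3,1,0,2)
step 4: output 3; order=[0,1,2,3]; indeg=(0,0,0,0,0,2,1,0,1)
step 5: output 4; order=[0,1,2,3,4]; indeg=(0,0,0,0,0,2,1,0,1)
step 6: output 7; order=[0,1,2,3,4,7]; indeg=(0,0,0,0,0,2,0,0,0)
step 7: output 6; order=[0,1,2,3,4,7,6]; indeg=(0,0,0,0,0,1,0,0,0)
step 8: output 8; order=[0,1,2,3,4,7,6,8]; indeg=(0,0,0,0,0,0,0,0,0)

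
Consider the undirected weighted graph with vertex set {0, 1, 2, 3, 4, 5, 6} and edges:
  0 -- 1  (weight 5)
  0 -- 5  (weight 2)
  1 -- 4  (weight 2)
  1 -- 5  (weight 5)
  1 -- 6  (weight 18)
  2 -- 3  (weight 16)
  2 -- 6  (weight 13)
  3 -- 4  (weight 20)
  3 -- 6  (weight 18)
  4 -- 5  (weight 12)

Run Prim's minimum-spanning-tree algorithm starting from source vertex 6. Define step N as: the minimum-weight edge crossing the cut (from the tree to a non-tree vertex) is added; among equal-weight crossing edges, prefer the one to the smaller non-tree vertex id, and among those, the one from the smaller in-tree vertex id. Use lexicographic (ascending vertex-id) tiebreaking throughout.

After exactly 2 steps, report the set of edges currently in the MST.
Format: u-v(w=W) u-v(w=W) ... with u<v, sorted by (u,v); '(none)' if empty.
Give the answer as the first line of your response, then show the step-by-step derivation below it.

2-3(w=16) 2-6(w=13)

step 1: add edge 2-6 (w=13); MST = {2-6(w=13)}
step 2: add edge 2-3 (w=16); MST = {2-3(w=16) 2-6(w=13)}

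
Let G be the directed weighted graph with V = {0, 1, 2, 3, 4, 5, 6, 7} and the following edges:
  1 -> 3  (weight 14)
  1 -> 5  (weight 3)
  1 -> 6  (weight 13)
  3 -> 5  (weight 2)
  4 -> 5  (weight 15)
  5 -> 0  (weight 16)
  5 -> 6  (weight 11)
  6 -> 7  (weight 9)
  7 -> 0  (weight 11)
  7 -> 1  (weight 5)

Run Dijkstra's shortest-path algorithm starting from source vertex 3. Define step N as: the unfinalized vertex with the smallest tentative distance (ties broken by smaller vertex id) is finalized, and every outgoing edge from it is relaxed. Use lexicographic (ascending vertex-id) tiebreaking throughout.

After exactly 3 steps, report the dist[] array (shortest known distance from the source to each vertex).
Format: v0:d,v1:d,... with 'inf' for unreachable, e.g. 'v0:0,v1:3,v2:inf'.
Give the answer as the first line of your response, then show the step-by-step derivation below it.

v0:18,v1:inf,v2:inf,v3:0,v4:inf,v5:2,v6:13,v7:22

step 1: dist = v0:inf,v1:inf,v2:inf,v3:0,v4:inf,v5:2,v6:inf,v7:inf
step 2: dist = v0:18,v1:inf,v2:inf,v3:0,v4:inf,v5:2,v6:13,v7:inf
step 3: dist = v0:18,v1:inf,v2:inf,v3:0,v4:inf,v5:2,v6:13,v7:22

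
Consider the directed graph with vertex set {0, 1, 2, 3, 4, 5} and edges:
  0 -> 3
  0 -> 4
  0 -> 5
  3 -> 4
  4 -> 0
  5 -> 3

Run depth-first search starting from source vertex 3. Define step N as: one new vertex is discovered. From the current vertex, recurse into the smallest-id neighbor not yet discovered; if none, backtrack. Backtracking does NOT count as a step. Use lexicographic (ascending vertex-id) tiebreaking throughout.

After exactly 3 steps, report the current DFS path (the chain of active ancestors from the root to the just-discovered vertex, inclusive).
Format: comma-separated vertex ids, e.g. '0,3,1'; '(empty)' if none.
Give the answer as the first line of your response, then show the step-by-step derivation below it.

3,4,0

step 1: discover 3; path=3; order=3
step 2: discover 4; path=3>4; order=3,4
step 3: discover 0; path=3>4>0; order=3,4,0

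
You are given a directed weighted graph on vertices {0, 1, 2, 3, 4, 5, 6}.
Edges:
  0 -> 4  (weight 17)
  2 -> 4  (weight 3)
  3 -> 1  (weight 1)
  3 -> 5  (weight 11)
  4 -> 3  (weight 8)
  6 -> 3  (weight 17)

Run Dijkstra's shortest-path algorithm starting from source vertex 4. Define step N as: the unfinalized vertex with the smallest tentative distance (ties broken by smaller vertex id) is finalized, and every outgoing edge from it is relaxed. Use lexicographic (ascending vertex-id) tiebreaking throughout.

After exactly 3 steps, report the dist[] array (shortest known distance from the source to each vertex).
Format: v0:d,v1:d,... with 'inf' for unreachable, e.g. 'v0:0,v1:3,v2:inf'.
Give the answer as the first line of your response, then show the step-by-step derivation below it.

v0:inf,v1:9,v2:inf,v3:8,v4:0,v5:19,v6:inf

step 1: dist = v0:inf,v1:inf,v2:inf,v3:8,v4:0,v5:inf,v6:inf
step 2: dist = v0:inf,v1:9,v2:inf,v3:8,v4:0,v5:19,v6:inf
step 3: dist = v0:inf,v1:9,v2:inf,v3:8,v4:0,v5:19,v6:inf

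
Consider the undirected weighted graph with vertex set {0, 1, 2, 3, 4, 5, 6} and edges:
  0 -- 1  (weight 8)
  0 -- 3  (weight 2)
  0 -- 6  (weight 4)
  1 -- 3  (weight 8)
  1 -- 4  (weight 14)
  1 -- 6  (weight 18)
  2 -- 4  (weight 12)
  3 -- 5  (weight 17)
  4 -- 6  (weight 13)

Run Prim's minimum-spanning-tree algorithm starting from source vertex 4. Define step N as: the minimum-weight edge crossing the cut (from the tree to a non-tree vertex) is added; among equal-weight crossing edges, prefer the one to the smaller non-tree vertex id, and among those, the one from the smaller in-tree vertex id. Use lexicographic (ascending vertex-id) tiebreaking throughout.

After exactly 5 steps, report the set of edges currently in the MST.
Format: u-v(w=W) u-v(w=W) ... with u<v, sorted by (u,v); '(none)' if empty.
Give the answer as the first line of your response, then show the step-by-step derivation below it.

0-1(w=8) 0-3(w=2) 0-6(w=4) 2-4(w=12) 4-6(w=13)

step 1: add edge 2-4 (w=12); MST = {2-4(w=12)}
step 2: add edge 4-6 (w=13); MST = {2-4(w=12) 4-6(w=13)}
step 3: add edge 0-6 (w=4); MST = {0-6(w=4) 2-4(w=12) 4-6(w=13)}
step 4: add edge 0-3 (w=2); MST = {0-3(w=2) 0-6(w=4) 2-4(w=12) 4-6(w=13)}
step 5: add edge 0-1 (w=8); MST = {0-1(w=8) 0-3(w=2) 0-6(w=4) 2-4(w=12) 4-6(w=13)}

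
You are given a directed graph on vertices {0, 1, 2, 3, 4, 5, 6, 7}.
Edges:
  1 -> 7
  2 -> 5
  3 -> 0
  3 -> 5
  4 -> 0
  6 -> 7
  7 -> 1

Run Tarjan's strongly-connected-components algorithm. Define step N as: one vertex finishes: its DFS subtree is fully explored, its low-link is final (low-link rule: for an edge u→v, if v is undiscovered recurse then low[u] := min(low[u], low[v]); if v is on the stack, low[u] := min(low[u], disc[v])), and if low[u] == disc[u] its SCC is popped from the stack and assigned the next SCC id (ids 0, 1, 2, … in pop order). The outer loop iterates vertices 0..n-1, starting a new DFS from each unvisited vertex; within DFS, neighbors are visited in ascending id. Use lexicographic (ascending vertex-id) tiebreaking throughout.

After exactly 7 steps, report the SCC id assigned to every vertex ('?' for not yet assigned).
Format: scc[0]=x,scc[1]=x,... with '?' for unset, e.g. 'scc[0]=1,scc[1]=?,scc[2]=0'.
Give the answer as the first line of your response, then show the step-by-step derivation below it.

scc[0]=0,scc[1]=1,scc[2]=3,scc[3]=4,scc[4]=5,scc[5]=2,scc[6]=?,scc[7]=1

step 1: low=(low[0]=0,low[1]=?,low[2]=?,low[3]=?,low[4]=?,low[5]=?,low[6]=?,low[7]=?); scc=(scc[0]=0,scc[1]=?,scc[2]=?,scc[3]=?,scc[4]=?,scc[5]=?,scc[6]=?,scc[7]=?)
step 2: low=(low[0]=0,low[1]=1,low[2]=?,low[3]=?,low[4]=?,low[5]=?,low[6]=?,low[7]=1); scc=(scc[0]=0,scc[1]=?,scc[2]=?,scc[3]=?,scc[4]=?,scc[5]=?,scc[6]=?,scc[7]=?)
step 3: low=(low[0]=0,low[1]=1,low[2]=?,low[3]=?,low[4]=?,low[5]=?,low[6]=?,low[7]=1); scc=(scc[0]=0,scc[1]=1,scc[2]=?,scc[3]=?,scc[4]=?,scc[5]=?,scc[6]=?,scc[7]=1)
step 4: low=(low[0]=0,low[1]=1,low[2]=3,low[3]=?,low[4]=?,low[5]=4,low[6]=?,low[7]=1); scc=(scc[0]=0,scc[1]=1,scc[2]=?,scc[3]=?,scc[4]=?,scc[5]=2,scc[6]=?,scc[7]=1)
step 5: low=(low[0]=0,low[1]=1,low[2]=3,low[3]=?,low[4]=?,low[5]=4,low[6]=?,low[7]=1); scc=(scc[0]=0,scc[1]=1,scc[2]=3,scc[3]=?,scc[4]=?,scc[5]=2,scc[6]=?,scc[7]=1)
step 6: low=(low[0]=0,low[1]=1,low[2]=3,low[3]=5,low[4]=?,low[5]=4,low[6]=?,low[7]=1); scc=(scc[0]=0,scc[1]=1,scc[2]=3,scc[3]=4,scc[4]=?,scc[5]=2,scc[6]=?,scc[7]=1)
step 7: low=(low[0]=0,low[1]=1,low[2]=3,low[3]=5,low[4]=6,low[5]=4,low[6]=?,low[7]=1); scc=(scc[0]=0,scc[1]=1,scc[2]=3,scc[3]=4,scc[4]=5,scc[5]=2,scc[6]=?,scc[7]=1)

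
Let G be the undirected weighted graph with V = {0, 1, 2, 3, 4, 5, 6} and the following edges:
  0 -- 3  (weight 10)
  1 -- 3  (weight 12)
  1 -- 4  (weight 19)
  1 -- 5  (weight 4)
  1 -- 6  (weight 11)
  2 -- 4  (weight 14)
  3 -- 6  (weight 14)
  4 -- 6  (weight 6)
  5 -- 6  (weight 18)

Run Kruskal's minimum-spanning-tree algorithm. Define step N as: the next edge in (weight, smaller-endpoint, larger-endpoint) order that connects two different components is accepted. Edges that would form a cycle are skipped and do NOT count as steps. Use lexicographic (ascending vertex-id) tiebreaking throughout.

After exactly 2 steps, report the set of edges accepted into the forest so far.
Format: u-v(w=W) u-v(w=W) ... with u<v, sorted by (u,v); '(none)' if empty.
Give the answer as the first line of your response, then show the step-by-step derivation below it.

1-5(w=4) 4-6(w=6)

step 1: add edge 1-5 (w=4); MST = {1-5(w=4)}
step 2: add edge 4-6 (w=6); MST = {1-5(w=4) 4-6(w=6)}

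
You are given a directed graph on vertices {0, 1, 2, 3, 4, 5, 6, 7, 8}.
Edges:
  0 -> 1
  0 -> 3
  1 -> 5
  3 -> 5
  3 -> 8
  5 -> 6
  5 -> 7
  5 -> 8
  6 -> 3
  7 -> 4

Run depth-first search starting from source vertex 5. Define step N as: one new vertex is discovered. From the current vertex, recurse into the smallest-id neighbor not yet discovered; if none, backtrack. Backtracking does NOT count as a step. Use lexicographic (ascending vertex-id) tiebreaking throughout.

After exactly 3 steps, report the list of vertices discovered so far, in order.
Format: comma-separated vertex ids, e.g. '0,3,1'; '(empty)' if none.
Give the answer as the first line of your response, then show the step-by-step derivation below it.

5,6,3

step 1: discover 5; path=5; order=5
step 2: discover 6; path=5>6; order=5,6
step 3: discover 3; path=5>6>3; order=5,6,3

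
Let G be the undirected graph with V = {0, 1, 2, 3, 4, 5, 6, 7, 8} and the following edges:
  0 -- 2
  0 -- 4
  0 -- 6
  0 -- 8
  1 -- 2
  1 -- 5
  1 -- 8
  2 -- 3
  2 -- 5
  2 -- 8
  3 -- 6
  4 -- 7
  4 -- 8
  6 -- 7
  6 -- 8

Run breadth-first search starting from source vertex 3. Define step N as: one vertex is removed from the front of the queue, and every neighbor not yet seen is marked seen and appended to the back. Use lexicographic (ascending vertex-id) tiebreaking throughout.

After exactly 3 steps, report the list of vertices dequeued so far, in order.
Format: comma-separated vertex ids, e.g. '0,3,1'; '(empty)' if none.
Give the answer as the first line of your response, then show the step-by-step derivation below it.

3,2,6

step 1: dequeue 3; queue=[2,6]; order=3
step 2: dequeue 2; queue=[6,0,1,5,8]; order=3,2
step 3: dequeue 6; queue=[0,1,5,8,7]; order=3,2,6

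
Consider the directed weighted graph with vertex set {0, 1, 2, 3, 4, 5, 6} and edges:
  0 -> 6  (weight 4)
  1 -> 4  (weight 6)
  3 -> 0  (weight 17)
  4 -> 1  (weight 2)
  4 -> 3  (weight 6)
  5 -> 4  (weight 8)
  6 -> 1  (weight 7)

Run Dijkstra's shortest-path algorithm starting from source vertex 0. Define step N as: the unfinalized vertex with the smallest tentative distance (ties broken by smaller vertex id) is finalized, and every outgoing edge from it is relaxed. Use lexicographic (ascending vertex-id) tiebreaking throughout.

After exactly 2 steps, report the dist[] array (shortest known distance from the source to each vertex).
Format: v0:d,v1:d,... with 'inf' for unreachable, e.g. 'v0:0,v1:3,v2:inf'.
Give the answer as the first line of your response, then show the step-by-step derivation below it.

v0:0,v1:11,v2:inf,v3:inf,v4:inf,v5:inf,v6:4

step 1: dist = v0:0,v1:inf,v2:inf,v3:inf,v4:inf,v5:inf,v6:4
step 2: dist = v0:0,v1:11,v2:inf,v3:inf,v4:inf,v5:inf,v6:4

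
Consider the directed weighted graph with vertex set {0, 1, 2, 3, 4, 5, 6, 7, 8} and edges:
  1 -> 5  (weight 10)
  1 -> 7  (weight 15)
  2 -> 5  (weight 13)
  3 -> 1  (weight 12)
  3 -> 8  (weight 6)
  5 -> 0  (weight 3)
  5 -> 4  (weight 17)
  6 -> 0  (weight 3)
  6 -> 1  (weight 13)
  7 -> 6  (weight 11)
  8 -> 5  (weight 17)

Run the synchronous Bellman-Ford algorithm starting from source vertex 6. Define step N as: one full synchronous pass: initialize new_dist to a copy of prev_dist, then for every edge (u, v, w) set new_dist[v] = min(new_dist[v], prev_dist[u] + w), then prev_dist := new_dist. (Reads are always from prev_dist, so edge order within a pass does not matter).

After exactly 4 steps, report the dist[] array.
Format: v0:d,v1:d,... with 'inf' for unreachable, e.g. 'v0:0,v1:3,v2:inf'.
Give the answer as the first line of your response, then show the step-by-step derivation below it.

v0:3,v1:13,v2:inf,v3:inf,v4:40,v5:23,v6:0,v7:28,v8:inf

step 1: dist = v0:3,v1:13,v2:inf,v3:inf,v4:inf,v5:inf,v6:0,v7:inf,v8:inf
step 2: dist = v0:3,v1:13,v2:inf,v3:inf,v4:inf,v5:23,v6:0,v7:28,v8:inf
step 3: dist = v0:3,v1:13,v2:inf,v3:inf,v4:40,v5:23,v6:0,v7:28,v8:inf
step 4: dist = v0:3,v1:13,v2:inf,v3:inf,v4:40,v5:23,v6:0,v7:28,v8:inf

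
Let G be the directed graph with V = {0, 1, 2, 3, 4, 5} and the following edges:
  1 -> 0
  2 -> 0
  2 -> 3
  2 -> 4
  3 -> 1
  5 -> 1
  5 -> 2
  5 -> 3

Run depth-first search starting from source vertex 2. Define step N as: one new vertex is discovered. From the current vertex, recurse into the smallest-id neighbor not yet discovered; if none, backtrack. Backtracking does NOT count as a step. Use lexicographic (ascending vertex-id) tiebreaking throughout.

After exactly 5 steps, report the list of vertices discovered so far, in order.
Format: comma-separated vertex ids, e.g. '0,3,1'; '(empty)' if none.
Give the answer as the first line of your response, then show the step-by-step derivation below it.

2,0,3,1,4

step 1: discover 2; path=2; order=2
step 2: discover 0; path=2>0; order=2,0
step 3: discover 3; path=2>3; order=2,0,3
step 4: discover 1; path=2>3>1; order=2,0,3,1
step 5: discover 4; path=2>4; order=2,0,3,1,4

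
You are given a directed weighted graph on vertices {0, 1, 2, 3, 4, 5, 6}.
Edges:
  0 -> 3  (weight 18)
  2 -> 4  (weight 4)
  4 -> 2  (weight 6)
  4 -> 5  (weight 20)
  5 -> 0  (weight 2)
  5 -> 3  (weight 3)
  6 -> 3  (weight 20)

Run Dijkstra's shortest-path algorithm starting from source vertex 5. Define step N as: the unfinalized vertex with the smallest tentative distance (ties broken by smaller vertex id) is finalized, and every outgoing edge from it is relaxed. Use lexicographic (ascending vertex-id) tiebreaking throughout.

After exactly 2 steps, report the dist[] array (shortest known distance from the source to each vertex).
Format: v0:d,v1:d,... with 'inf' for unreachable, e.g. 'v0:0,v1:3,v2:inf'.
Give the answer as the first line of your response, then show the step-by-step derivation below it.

v0:2,v1:inf,v2:inf,v3:3,v4:inf,v5:0,v6:inf

step 1: dist = v0:2,v1:inf,v2:inf,v3:3,v4:inf,v5:0,v6:inf
step 2: dist = v0:2,v1:inf,v2:inf,v3:3,v4:inf,v5:0,v6:inf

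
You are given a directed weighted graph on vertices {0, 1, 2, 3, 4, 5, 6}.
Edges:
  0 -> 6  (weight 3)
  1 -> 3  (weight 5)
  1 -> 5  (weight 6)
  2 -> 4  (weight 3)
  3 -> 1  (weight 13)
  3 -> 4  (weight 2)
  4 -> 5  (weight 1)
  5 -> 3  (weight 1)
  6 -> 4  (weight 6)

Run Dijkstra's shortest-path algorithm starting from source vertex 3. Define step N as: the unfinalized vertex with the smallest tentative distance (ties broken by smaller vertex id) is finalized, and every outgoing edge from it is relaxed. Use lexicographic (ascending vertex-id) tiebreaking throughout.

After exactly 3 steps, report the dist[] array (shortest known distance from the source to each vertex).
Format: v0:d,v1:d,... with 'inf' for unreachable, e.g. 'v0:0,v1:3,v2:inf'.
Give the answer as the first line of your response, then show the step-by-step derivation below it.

v0:inf,v1:13,v2:inf,v3:0,v4:2,v5:3,v6:inf

step 1: dist = v0:inf,v1:13,v2:inf,v3:0,v4:2,v5:inf,v6:inf
step 2: dist = v0:inf,v1:13,v2:inf,v3:0,v4:2,v5:3,v6:inf
step 3: dist = v0:inf,v1:13,v2:inf,v3:0,v4:2,v5:3,v6:inf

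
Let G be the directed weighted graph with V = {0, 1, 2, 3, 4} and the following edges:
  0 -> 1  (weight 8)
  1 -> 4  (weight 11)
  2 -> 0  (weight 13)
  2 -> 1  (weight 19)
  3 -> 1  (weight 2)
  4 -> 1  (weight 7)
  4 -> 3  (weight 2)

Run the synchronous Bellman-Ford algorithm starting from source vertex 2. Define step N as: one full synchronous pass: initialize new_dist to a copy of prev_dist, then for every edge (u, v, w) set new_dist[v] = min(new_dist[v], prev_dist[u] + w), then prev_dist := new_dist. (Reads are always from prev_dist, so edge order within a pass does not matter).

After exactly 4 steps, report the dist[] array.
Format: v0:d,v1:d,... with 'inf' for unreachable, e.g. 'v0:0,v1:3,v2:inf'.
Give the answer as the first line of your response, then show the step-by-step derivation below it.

v0:13,v1:19,v2:0,v3:32,v4:30

step 1: dist = v0:13,v1:19,v2:0,v3:inf,v4:inf
step 2: dist = v0:13,v1:19,v2:0,v3:inf,v4:30
step 3: dist = v0:13,v1:19,v2:0,v3:32,v4:30
step 4: dist = v0:13,v1:19,v2:0,v3:32,v4:30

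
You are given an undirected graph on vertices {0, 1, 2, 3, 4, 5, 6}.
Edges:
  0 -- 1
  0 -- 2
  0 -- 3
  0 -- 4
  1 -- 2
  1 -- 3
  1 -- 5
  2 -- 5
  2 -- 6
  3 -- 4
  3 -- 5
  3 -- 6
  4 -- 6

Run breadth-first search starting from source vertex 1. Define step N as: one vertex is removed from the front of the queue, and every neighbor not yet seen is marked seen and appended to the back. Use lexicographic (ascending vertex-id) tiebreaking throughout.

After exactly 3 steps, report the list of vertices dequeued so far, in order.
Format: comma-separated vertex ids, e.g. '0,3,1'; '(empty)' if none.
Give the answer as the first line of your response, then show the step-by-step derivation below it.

1,0,2

step 1: dequeue 1; queue=[0,2,3,5]; order=1
step 2: dequeue 0; queue=[2,3,5,4]; order=1,0
step 3: dequeue 2; queue=[3,5,4,6]; order=1,0,2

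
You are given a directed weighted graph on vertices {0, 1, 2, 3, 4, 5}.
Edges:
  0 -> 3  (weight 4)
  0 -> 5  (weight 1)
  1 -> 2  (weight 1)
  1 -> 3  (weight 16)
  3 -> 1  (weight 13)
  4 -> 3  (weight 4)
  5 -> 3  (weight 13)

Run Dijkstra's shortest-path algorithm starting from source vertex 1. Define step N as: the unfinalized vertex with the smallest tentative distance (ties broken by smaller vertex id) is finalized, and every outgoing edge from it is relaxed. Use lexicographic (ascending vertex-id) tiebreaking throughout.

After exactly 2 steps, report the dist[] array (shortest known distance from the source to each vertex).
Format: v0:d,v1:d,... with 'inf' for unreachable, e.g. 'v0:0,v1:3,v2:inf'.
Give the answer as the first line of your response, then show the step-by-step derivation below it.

v0:inf,v1:0,v2:1,v3:16,v4:inf,v5:inf

step 1: dist = v0:inf,v1:0,v2:1,v3:16,v4:inf,v5:inf
step 2: dist = v0:inf,v1:0,v2:1,v3:16,v4:inf,v5:inf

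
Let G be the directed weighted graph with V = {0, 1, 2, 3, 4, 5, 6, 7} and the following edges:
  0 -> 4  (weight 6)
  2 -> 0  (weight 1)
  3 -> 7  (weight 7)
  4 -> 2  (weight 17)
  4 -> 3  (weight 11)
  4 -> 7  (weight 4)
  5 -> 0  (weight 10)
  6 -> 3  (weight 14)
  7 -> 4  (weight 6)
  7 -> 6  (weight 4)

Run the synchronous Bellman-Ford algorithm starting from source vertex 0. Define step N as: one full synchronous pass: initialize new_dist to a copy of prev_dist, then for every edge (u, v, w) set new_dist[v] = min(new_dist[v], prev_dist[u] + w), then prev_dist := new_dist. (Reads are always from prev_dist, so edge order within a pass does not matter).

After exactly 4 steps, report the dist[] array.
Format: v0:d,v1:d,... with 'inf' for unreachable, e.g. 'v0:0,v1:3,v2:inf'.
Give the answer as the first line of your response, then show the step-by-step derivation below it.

v0:0,v1:inf,v2:23,v3:17,v4:6,v5:inf,v6:14,v7:10

step 1: dist = v0:0,v1:inf,v2:inf,v3:inf,v4:6,v5:inf,v6:inf,v7:inf
step 2: dist = v0:0,v1:inf,v2:23,v3:17,v4:6,v5:inf,v6:inf,v7:10
step 3: dist = v0:0,v1:inf,v2:23,v3:17,v4:6,v5:inf,v6:14,v7:10
step 4: dist = v0:0,v1:inf,v2:23,v3:17,v4:6,v5:inf,v6:14,v7:10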